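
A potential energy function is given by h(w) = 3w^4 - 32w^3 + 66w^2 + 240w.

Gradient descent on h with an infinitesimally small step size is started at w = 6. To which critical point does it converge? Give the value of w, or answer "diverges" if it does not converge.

h'(w) = 12(w - 5)(w - 4)(w + 1), so h'(6) = 168.
Gradient descent moves in the -h' direction, i.e. w is decreasing.
The nearest critical point in that direction is w = 5, where h'' = 72 > 0 (a local minimum). The iterate converges there.

5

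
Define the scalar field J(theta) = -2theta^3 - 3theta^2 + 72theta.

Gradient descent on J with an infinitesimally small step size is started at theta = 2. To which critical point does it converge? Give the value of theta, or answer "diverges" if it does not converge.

J'(theta) = -6(theta - 3)(theta + 4), so J'(2) = 36.
Gradient descent moves in the -J' direction, i.e. theta is decreasing.
The nearest critical point in that direction is theta = -4, where J'' = 42 > 0 (a local minimum). The iterate converges there.

-4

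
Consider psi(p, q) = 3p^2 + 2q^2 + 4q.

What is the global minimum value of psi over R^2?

psi(p,q) separates as A(p) + B(q), so its minimum is min A + min B.
A'(p) = 6p vanishes at p ∈ {0}; B'(q) = 4q + 4 vanishes at q ∈ {-1}.
Local minima of A (where A''>0): A(0)=0. Local minima of B: B(-1)=-2.
So the global minimum of psi is A(0) + B(-1) = 0 − 2 = -2, attained at (0, -1).

-2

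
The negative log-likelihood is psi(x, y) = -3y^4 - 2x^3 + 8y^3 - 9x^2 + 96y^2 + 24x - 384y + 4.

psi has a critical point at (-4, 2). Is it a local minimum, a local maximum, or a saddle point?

local minimum

The mixed partial ∂²psi/∂x∂y is 0, so the Hessian at any point is diag(psi_xx, psi_yy) = diag(-6(2x + 3), 12(-3y^2 + 4y + 16)).
At (-4, 2): H = diag(30, 144).
Both eigenvalues are positive, so H is positive definite: a local minimum.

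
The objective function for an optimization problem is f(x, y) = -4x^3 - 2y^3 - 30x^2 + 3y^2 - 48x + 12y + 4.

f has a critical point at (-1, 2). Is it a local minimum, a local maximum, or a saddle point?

local maximum

The mixed partial ∂²f/∂x∂y is 0, so the Hessian at any point is diag(f_xx, f_yy) = diag(-12(2x + 5), 6(-2y + 1)).
At (-1, 2): H = diag(-36, -18).
Both eigenvalues are negative, so H is negative definite: a local maximum.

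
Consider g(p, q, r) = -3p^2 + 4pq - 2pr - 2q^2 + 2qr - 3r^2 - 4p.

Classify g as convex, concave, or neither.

concave

g is quadratic, so its Hessian is the constant matrix H = [[-6, 4, -2], [4, -4, 2], [-2, 2, -6]].
Leading principal minors: -6, 8, -40.
Signs alternate −, +, − ⇒ H ≺ 0 ⇒ concave.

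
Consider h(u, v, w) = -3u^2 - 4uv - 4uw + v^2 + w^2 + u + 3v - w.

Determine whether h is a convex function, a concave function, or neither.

h is quadratic, so its Hessian is the constant matrix H = [[-6, -4, -4], [-4, 2, 0], [-4, 0, 2]].
Leading principal minors: -6, -28, -88.
Neither pattern holds ⇒ H is indefinite ⇒ neither convex nor concave.

neither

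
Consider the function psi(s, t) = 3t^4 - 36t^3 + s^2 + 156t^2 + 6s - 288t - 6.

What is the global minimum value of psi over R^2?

psi(s,t) separates as P(s) + Q(t) − 6, so its minimum is min P + min Q − 6.
P'(s) = 2s + 6 vanishes at s ∈ {-3}; Q'(t) = 12(t - 4)(t - 3)(t - 2) vanishes at t ∈ {2, 3, 4}.
Local minima of P (where P''>0): P(-3)=-9. Local minima of Q: Q(2)=-192, Q(4)=-192.
So the global minimum of psi is P(-3) + Q(2) − 6 = -9 − 192 − 6 = -207, attained at (-3, 2).

-207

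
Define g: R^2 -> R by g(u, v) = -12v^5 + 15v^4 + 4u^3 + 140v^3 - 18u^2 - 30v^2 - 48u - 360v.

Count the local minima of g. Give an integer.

g separates as a function of u plus a function of v, so ∇g=0 decouples.
∂g/∂u = 12(u - 4)(u + 1) = 0 at u ∈ {-1, 4}; ∂g/∂v = -60(v - 3)(v - 1)(v + 1)(v + 2) = 0 at v ∈ {-2, -1, 1, 3}.
The Hessian is diagonal: diag(g_uu, g_vv). Second derivatives: g_uu(-1)=-60, g_uu(4)=60; g_vv(-2)=900, g_vv(-1)=-480, g_vv(1)=720, g_vv(3)=-2400.
Local minima occur where both diagonal entries positive: (4, -2), (4, 1). Count: 2.

2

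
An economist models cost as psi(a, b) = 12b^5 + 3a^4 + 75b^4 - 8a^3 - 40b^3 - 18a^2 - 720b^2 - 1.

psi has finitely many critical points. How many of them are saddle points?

psi separates as a function of a plus a function of b, so ∇psi=0 decouples.
∂psi/∂a = 12a(a - 3)(a + 1) = 0 at a ∈ {-1, 0, 3}; ∂psi/∂b = 60b(b - 2)(b + 3)(b + 4) = 0 at b ∈ {-4, -3, 0, 2}.
The Hessian is diagonal: diag(psi_aa, psi_bb). Second derivatives: psi_aa(-1)=48, psi_aa(0)=-36, psi_aa(3)=144; psi_bb(-4)=-1440, psi_bb(-3)=900, psi_bb(0)=-1440, psi_bb(2)=3600.
Saddle points occur where the two diagonal entries have opposite signs: (-1, -4), (-1, 0), (0, -3), (0, 2), (3, -4), (3, 0). Count: 6.

6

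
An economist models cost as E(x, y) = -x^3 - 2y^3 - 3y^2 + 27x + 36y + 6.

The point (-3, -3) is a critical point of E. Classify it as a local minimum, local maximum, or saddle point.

local minimum

The mixed partial ∂²E/∂x∂y is 0, so the Hessian at any point is diag(E_xx, E_yy) = diag(-6x, -6(2y + 1)).
At (-3, -3): H = diag(18, 30).
Both eigenvalues are positive, so H is positive definite: a local minimum.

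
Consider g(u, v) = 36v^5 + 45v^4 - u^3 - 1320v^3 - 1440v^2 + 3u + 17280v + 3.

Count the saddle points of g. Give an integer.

g separates as a function of u plus a function of v, so ∇g=0 decouples.
∂g/∂u = -3(u - 1)(u + 1) = 0 at u ∈ {-1, 1}; ∂g/∂v = 180(v - 4)(v - 2)(v + 3)(v + 4) = 0 at v ∈ {-4, -3, 2, 4}.
The Hessian is diagonal: diag(g_uu, g_vv). Second derivatives: g_uu(-1)=6, g_uu(1)=-6; g_vv(-4)=-8640, g_vv(-3)=6300, g_vv(2)=-10800, g_vv(4)=20160.
Saddle points occur where the two diagonal entries have opposite signs: (-1, -4), (-1, 2), (1, -3), (1, 4). Count: 4.

4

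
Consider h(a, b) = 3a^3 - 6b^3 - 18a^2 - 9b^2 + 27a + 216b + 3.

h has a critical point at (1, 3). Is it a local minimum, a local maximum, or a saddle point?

local maximum

The mixed partial ∂²h/∂a∂b is 0, so the Hessian at any point is diag(h_aa, h_bb) = diag(18(a - 2), -18(2b + 1)).
At (1, 3): H = diag(-18, -126).
Both eigenvalues are negative, so H is negative definite: a local maximum.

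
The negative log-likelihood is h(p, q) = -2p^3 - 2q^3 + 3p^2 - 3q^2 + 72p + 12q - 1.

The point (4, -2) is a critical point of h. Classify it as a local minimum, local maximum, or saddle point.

The mixed partial ∂²h/∂p∂q is 0, so the Hessian at any point is diag(h_pp, h_qq) = diag(6(-2p + 1), -6(2q + 1)).
At (4, -2): H = diag(-42, 18).
The eigenvalues have opposite signs, so H is indefinite: a saddle point.

saddle point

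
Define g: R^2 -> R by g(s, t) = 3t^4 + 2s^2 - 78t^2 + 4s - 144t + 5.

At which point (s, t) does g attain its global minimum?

(-1, 4)

g(s,t) separates as P(s) + Q(t) + 5, so its minimum is min P + min Q + 5.
P'(s) = 4s + 4 vanishes at s ∈ {-1}; Q'(t) = 12(t - 4)(t + 1)(t + 3) vanishes at t ∈ {-3, -1, 4}.
Local minima of P (where P''>0): P(-1)=-2. Local minima of Q: Q(-3)=-27, Q(4)=-1056.
So the global minimum of g is P(-1) + Q(4) + 5 = -2 − 1056 + 5 = -1053, attained at (-1, 4).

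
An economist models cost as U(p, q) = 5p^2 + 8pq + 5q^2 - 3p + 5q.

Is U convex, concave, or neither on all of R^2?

U is quadratic, so its Hessian is the constant matrix H = [[10, 8], [8, 10]].
det(H) = 36, tr(H) = 20.
det(H) > 0 and tr(H) > 0, so H is positive definite everywhere: convex.

convex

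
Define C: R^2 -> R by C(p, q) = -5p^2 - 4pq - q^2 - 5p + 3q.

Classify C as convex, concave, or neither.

C is quadratic, so its Hessian is the constant matrix H = [[-10, -4], [-4, -2]].
det(H) = 4, tr(H) = -12.
det(H) > 0 and tr(H) < 0, so H is negative definite everywhere: concave.

concave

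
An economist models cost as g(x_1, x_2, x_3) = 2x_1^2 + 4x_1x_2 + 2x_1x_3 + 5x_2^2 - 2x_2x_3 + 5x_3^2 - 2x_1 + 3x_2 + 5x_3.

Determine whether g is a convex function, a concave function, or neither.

convex

g is quadratic, so its Hessian is the constant matrix H = [[4, 4, 2], [4, 10, -2], [2, -2, 10]].
Leading principal minors: 4, 24, 152.
All positive ⇒ H ≻ 0 ⇒ convex.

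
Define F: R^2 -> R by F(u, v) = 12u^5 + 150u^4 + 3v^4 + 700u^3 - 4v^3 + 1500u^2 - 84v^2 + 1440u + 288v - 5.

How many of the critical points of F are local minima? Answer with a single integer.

4

F separates as a function of u plus a function of v, so ∇F=0 decouples.
∂F/∂u = 60(u + 1)(u + 2)(u + 3)(u + 4) = 0 at u ∈ {-4, -3, -2, -1}; ∂F/∂v = 12(v - 3)(v - 2)(v + 4) = 0 at v ∈ {-4, 2, 3}.
The Hessian is diagonal: diag(F_uu, F_vv). Second derivatives: F_uu(-4)=-360, F_uu(-3)=120, F_uu(-2)=-120, F_uu(-1)=360; F_vv(-4)=504, F_vv(2)=-72, F_vv(3)=84.
Local minima occur where both diagonal entries positive: (-3, -4), (-3, 3), (-1, -4), (-1, 3). Count: 4.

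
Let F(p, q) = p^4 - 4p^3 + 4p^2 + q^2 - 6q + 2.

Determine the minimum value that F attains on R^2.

F(p,q) separates as A(p) + B(q) + 2, so its minimum is min A + min B + 2.
A'(p) = 4p(p - 2)(p - 1) vanishes at p ∈ {0, 1, 2}; B'(q) = 2q - 6 vanishes at q ∈ {3}.
Local minima of A (where A''>0): A(0)=0, A(2)=0. Local minima of B: B(3)=-9.
So the global minimum of F is A(0) + B(3) + 2 = 0 − 9 + 2 = -7, attained at (0, 3).

-7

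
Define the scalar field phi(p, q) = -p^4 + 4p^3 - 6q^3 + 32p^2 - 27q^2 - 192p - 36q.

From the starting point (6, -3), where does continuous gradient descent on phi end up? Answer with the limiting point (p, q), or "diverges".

phi is separable, so gradient descent decouples: p follows -∂phi/∂p, q follows -∂phi/∂q.
∂phi/∂p = -4(p - 4)(p - 3)(p + 4); at p=6 this is -240, so p increases.
∂phi/∂q = -18(q + 1)(q + 2); at q=-3 this is -36, so q increases.
The p-coordinate has no critical point in that direction and runs off to infinity.

diverges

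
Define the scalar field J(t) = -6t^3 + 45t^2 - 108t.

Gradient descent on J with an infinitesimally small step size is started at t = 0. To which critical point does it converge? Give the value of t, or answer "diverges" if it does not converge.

2

J'(t) = -18(t - 3)(t - 2), so J'(0) = -108.
Gradient descent moves in the -J' direction, i.e. t is increasing.
The nearest critical point in that direction is t = 2, where J'' = 18 > 0 (a local minimum). The iterate converges there.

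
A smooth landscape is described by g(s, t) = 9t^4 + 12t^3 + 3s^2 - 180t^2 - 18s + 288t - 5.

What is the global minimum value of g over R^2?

-2528

g(s,t) separates as P(s) + Q(t) − 5, so its minimum is min P + min Q − 5.
P'(s) = 6s - 18 vanishes at s ∈ {3}; Q'(t) = 36(t - 2)(t - 1)(t + 4) vanishes at t ∈ {-4, 1, 2}.
Local minima of P (where P''>0): P(3)=-27. Local minima of Q: Q(-4)=-2496, Q(2)=96.
So the global minimum of g is P(3) + Q(-4) − 5 = -27 − 2496 − 5 = -2528, attained at (3, -4).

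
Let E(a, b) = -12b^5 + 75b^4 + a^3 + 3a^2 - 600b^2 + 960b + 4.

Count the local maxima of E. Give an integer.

2

E separates as a function of a plus a function of b, so ∇E=0 decouples.
∂E/∂a = 3a(a + 2) = 0 at a ∈ {-2, 0}; ∂E/∂b = -60(b - 4)(b - 2)(b - 1)(b + 2) = 0 at b ∈ {-2, 1, 2, 4}.
The Hessian is diagonal: diag(E_aa, E_bb). Second derivatives: E_aa(-2)=-6, E_aa(0)=6; E_bb(-2)=4320, E_bb(1)=-540, E_bb(2)=480, E_bb(4)=-2160.
Local maxima occur where both diagonal entries negative: (-2, 1), (-2, 4). Count: 2.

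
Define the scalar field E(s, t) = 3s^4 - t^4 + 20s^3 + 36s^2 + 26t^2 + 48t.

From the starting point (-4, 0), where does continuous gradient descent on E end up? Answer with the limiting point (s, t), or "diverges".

E is separable, so gradient descent decouples: s follows -∂E/∂s, t follows -∂E/∂t.
∂E/∂s = 12s(s + 2)(s + 3); at s=-4 this is -96, so s increases.
∂E/∂t = -4(t - 4)(t + 1)(t + 3); at t=0 this is 48, so t decreases.
s converges to its nearest critical value -3 (a local min of the s-part); t converges to -1. The iterate converges to (-3, -1).

(-3, -1)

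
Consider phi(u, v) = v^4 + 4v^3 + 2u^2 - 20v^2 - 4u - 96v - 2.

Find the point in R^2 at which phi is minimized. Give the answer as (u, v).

(1, 3)

phi(u,v) separates as P(u) + Q(v) − 2, so its minimum is min P + min Q − 2.
P'(u) = 4u - 4 vanishes at u ∈ {1}; Q'(v) = 4(v - 3)(v + 2)(v + 4) vanishes at v ∈ {-4, -2, 3}.
Local minima of P (where P''>0): P(1)=-2. Local minima of Q: Q(-4)=64, Q(3)=-279.
So the global minimum of phi is P(1) + Q(3) − 2 = -2 − 279 − 2 = -283, attained at (1, 3).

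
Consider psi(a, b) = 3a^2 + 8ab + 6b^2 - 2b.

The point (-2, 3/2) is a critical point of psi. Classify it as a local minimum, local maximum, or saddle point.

local minimum

The Hessian of psi is constant: H = [[6, 8], [8, 12]].
det(H) = 6·12 − 8² = 8.
det(H) > 0 and tr(H) = 18 > 0, so H is positive definite and the point is a local minimum.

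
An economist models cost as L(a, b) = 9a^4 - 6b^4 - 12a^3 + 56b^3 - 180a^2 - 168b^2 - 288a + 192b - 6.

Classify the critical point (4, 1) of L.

saddle point

The mixed partial ∂²L/∂a∂b is 0, so the Hessian at any point is diag(L_aa, L_bb) = diag(36(3a^2 - 2a - 10), 24(-3b^2 + 14b - 14)).
At (4, 1): H = diag(1080, -72).
The eigenvalues have opposite signs, so H is indefinite: a saddle point.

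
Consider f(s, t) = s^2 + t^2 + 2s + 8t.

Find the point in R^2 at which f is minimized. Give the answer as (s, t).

(-1, -4)

f(s,t) separates as P(s) + Q(t), so its minimum is min P + min Q.
P'(s) = 2s + 2 vanishes at s ∈ {-1}; Q'(t) = 2(t + 4) vanishes at t ∈ {-4}.
Local minima of P (where P''>0): P(-1)=-1. Local minima of Q: Q(-4)=-16.
So the global minimum of f is P(-1) + Q(-4) = -1 − 16 = -17, attained at (-1, -4).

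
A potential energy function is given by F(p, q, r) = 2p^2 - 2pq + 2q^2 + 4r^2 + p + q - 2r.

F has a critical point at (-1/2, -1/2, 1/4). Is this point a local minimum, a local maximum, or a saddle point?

local minimum

The Hessian is constant: H = [[4, -2, 0], [-2, 4, 0], [0, 0, 8]].
Leading principal minors: Δ₁ = 4, Δ₂ = 12, Δ₃ = 96.
All leading minors are positive, so H is positive definite: a local minimum.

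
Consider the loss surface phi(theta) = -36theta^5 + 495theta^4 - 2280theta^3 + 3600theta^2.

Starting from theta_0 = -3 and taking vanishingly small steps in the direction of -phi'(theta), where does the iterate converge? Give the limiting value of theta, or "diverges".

phi'(theta) = -180theta(theta - 5)(theta - 4)(theta - 2), so phi'(-3) = -151200.
Gradient descent moves in the -phi' direction, i.e. theta is increasing.
The nearest critical point in that direction is theta = 0, where phi'' = 7200 > 0 (a local minimum). The iterate converges there.

0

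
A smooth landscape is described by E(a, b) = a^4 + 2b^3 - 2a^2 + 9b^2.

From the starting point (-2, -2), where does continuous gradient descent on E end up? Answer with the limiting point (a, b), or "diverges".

(-1, 0)

E is separable, so gradient descent decouples: a follows -∂E/∂a, b follows -∂E/∂b.
∂E/∂a = 4a(a - 1)(a + 1); at a=-2 this is -24, so a increases.
∂E/∂b = 6b(b + 3); at b=-2 this is -12, so b increases.
a converges to its nearest critical value -1 (a local min of the a-part); b converges to 0. The iterate converges to (-1, 0).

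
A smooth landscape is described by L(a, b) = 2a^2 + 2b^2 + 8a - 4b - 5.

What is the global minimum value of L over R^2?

L(a,b) separates as P(a) + Q(b) − 5, so its minimum is min P + min Q − 5.
P'(a) = 4a + 8 vanishes at a ∈ {-2}; Q'(b) = 4b - 4 vanishes at b ∈ {1}.
Local minima of P (where P''>0): P(-2)=-8. Local minima of Q: Q(1)=-2.
So the global minimum of L is P(-2) + Q(1) − 5 = -8 − 2 − 5 = -15, attained at (-2, 1).

-15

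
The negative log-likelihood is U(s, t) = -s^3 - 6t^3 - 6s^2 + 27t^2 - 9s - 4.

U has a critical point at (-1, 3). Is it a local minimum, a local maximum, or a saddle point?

local maximum

The mixed partial ∂²U/∂s∂t is 0, so the Hessian at any point is diag(U_ss, U_tt) = diag(-6(s + 2), 18(-2t + 3)).
At (-1, 3): H = diag(-6, -54).
Both eigenvalues are negative, so H is negative definite: a local maximum.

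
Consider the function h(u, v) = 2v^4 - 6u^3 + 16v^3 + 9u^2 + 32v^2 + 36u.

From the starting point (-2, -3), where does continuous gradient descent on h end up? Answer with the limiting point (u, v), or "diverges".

h is separable, so gradient descent decouples: u follows -∂h/∂u, v follows -∂h/∂v.
∂h/∂u = -18(u - 2)(u + 1); at u=-2 this is -72, so u increases.
∂h/∂v = 8v(v + 2)(v + 4); at v=-3 this is 24, so v decreases.
u converges to its nearest critical value -1 (a local min of the u-part); v converges to -4. The iterate converges to (-1, -4).

(-1, -4)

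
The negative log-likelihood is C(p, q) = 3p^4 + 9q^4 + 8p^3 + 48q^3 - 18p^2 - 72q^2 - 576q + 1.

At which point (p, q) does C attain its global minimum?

(-3, 2)

C(p,q) separates as A(p) + B(q) + 1, so its minimum is min A + min B + 1.
A'(p) = 12p(p - 1)(p + 3) vanishes at p ∈ {-3, 0, 1}; B'(q) = 36(q - 2)(q + 2)(q + 4) vanishes at q ∈ {-4, -2, 2}.
Local minima of A (where A''>0): A(-3)=-135, A(1)=-7. Local minima of B: B(-4)=384, B(2)=-912.
So the global minimum of C is A(-3) + B(2) + 1 = -135 − 912 + 1 = -1046, attained at (-3, 2).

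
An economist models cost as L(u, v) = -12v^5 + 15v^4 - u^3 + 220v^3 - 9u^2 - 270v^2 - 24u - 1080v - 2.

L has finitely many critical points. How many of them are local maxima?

L separates as a function of u plus a function of v, so ∇L=0 decouples.
∂L/∂u = -3(u + 2)(u + 4) = 0 at u ∈ {-4, -2}; ∂L/∂v = -60(v - 3)(v - 2)(v + 1)(v + 3) = 0 at v ∈ {-3, -1, 2, 3}.
The Hessian is diagonal: diag(L_uu, L_vv). Second derivatives: L_uu(-4)=6, L_uu(-2)=-6; L_vv(-3)=3600, L_vv(-1)=-1440, L_vv(2)=900, L_vv(3)=-1440.
Local maxima occur where both diagonal entries negative: (-2, -1), (-2, 3). Count: 2.

2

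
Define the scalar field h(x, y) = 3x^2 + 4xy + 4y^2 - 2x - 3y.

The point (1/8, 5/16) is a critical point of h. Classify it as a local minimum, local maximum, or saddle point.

local minimum

The Hessian of h is constant: H = [[6, 4], [4, 8]].
det(H) = 6·8 − 4² = 32.
det(H) > 0 and tr(H) = 14 > 0, so H is positive definite and the point is a local minimum.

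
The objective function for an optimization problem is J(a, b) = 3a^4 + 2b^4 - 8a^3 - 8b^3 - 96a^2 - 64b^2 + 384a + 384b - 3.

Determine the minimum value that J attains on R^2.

-3331

J(a,b) separates as P(a) + Q(b) − 3, so its minimum is min P + min Q − 3.
P'(a) = 12(a - 4)(a - 2)(a + 4) vanishes at a ∈ {-4, 2, 4}; Q'(b) = 8(b - 4)(b - 3)(b + 4) vanishes at b ∈ {-4, 3, 4}.
Local minima of P (where P''>0): P(-4)=-1792, P(4)=256. Local minima of Q: Q(-4)=-1536, Q(4)=512.
So the global minimum of J is P(-4) + Q(-4) − 3 = -1792 − 1536 − 3 = -3331, attained at (-4, -4).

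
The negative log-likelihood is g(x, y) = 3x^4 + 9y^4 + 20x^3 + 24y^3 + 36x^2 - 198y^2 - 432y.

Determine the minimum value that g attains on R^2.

-1701

g(x,y) separates as P(x) + Q(y), so its minimum is min P + min Q.
P'(x) = 12x(x + 2)(x + 3) vanishes at x ∈ {-3, -2, 0}; Q'(y) = 36(y - 3)(y + 1)(y + 4) vanishes at y ∈ {-4, -1, 3}.
Local minima of P (where P''>0): P(-3)=27, P(0)=0. Local minima of Q: Q(-4)=-672, Q(3)=-1701.
So the global minimum of g is P(0) + Q(3) = 0 − 1701 = -1701, attained at (0, 3).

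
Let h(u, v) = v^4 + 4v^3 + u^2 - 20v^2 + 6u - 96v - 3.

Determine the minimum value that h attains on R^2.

-291

h(u,v) separates as P(u) + Q(v) − 3, so its minimum is min P + min Q − 3.
P'(u) = 2u + 6 vanishes at u ∈ {-3}; Q'(v) = 4(v - 3)(v + 2)(v + 4) vanishes at v ∈ {-4, -2, 3}.
Local minima of P (where P''>0): P(-3)=-9. Local minima of Q: Q(-4)=64, Q(3)=-279.
So the global minimum of h is P(-3) + Q(3) − 3 = -9 − 279 − 3 = -291, attained at (-3, 3).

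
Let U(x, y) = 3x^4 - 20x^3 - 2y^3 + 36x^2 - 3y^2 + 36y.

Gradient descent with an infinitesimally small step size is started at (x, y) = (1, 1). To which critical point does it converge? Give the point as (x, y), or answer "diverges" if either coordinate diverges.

(0, -3)

U is separable, so gradient descent decouples: x follows -∂U/∂x, y follows -∂U/∂y.
∂U/∂x = 12x(x - 3)(x - 2); at x=1 this is 24, so x decreases.
∂U/∂y = -6(y - 2)(y + 3); at y=1 this is 24, so y decreases.
x converges to its nearest critical value 0 (a local min of the x-part); y converges to -3. The iterate converges to (0, -3).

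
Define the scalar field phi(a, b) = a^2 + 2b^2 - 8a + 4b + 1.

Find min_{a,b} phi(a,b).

phi(a,b) separates as P(a) + Q(b) + 1, so its minimum is min P + min Q + 1.
P'(a) = 2a - 8 vanishes at a ∈ {4}; Q'(b) = 4b + 4 vanishes at b ∈ {-1}.
Local minima of P (where P''>0): P(4)=-16. Local minima of Q: Q(-1)=-2.
So the global minimum of phi is P(4) + Q(-1) + 1 = -16 − 2 + 1 = -17, attained at (4, -1).

-17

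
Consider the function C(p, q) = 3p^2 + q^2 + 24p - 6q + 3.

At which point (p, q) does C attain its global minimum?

(-4, 3)

C(p,q) separates as A(p) + B(q) + 3, so its minimum is min A + min B + 3.
A'(p) = 6p + 24 vanishes at p ∈ {-4}; B'(q) = 2q - 6 vanishes at q ∈ {3}.
Local minima of A (where A''>0): A(-4)=-48. Local minima of B: B(3)=-9.
So the global minimum of C is A(-4) + B(3) + 3 = -48 − 9 + 3 = -54, attained at (-4, 3).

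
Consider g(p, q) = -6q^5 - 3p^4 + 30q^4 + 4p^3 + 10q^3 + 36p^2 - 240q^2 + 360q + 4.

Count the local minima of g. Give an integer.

g separates as a function of p plus a function of q, so ∇g=0 decouples.
∂g/∂p = -12p(p - 3)(p + 2) = 0 at p ∈ {-2, 0, 3}; ∂g/∂q = -30(q - 3)(q - 2)(q - 1)(q + 2) = 0 at q ∈ {-2, 1, 2, 3}.
The Hessian is diagonal: diag(g_pp, g_qq). Second derivatives: g_pp(-2)=-120, g_pp(0)=72, g_pp(3)=-180; g_qq(-2)=1800, g_qq(1)=-180, g_qq(2)=120, g_qq(3)=-300.
Local minima occur where both diagonal entries positive: (0, -2), (0, 2). Count: 2.

2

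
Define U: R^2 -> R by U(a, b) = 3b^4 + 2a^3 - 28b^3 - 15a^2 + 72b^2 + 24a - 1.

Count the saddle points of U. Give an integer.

3

U separates as a function of a plus a function of b, so ∇U=0 decouples.
∂U/∂a = 6(a - 4)(a - 1) = 0 at a ∈ {1, 4}; ∂U/∂b = 12b(b - 4)(b - 3) = 0 at b ∈ {0, 3, 4}.
The Hessian is diagonal: diag(U_aa, U_bb). Second derivatives: U_aa(1)=-18, U_aa(4)=18; U_bb(0)=144, U_bb(3)=-36, U_bb(4)=48.
Saddle points occur where the two diagonal entries have opposite signs: (1, 0), (1, 4), (4, 3). Count: 3.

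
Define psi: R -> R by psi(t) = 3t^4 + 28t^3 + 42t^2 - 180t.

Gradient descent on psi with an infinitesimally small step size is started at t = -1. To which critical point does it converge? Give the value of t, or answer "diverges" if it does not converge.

1

psi'(t) = 12(t - 1)(t + 3)(t + 5), so psi'(-1) = -192.
Gradient descent moves in the -psi' direction, i.e. t is increasing.
The nearest critical point in that direction is t = 1, where psi'' = 288 > 0 (a local minimum). The iterate converges there.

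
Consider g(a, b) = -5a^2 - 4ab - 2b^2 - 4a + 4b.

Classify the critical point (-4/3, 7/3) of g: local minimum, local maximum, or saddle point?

local maximum

The Hessian of g is constant: H = [[-10, -4], [-4, -4]].
det(H) = (-10)·(-4) − (-4)² = 24.
det(H) > 0 and tr(H) = -14 < 0, so H is negative definite and the point is a local maximum.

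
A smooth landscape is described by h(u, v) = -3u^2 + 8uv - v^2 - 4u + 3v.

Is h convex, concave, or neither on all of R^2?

neither

h is quadratic, so its Hessian is the constant matrix H = [[-6, 8], [8, -2]].
det(H) = -52, tr(H) = -8.
det(H) < 0, so H is indefinite: neither convex nor concave.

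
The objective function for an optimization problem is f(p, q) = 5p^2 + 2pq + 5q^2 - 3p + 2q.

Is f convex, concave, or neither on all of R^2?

convex

f is quadratic, so its Hessian is the constant matrix H = [[10, 2], [2, 10]].
det(H) = 96, tr(H) = 20.
det(H) > 0 and tr(H) > 0, so H is positive definite everywhere: convex.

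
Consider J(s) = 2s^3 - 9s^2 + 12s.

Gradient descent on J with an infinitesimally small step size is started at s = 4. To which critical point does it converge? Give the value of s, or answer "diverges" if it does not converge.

J'(s) = 6(s - 2)(s - 1), so J'(4) = 36.
Gradient descent moves in the -J' direction, i.e. s is decreasing.
The nearest critical point in that direction is s = 2, where J'' = 6 > 0 (a local minimum). The iterate converges there.

2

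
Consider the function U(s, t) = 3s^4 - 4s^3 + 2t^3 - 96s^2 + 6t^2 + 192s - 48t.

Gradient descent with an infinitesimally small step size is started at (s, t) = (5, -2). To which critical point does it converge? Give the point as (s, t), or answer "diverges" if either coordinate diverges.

(4, 2)

U is separable, so gradient descent decouples: s follows -∂U/∂s, t follows -∂U/∂t.
∂U/∂s = 12(s - 4)(s - 1)(s + 4); at s=5 this is 432, so s decreases.
∂U/∂t = 6(t - 2)(t + 4); at t=-2 this is -48, so t increases.
s converges to its nearest critical value 4 (a local min of the s-part); t converges to 2. The iterate converges to (4, 2).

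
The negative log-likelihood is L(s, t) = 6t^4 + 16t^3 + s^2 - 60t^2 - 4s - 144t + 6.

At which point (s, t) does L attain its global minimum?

L(s,t) separates as P(s) + Q(t) + 6, so its minimum is min P + min Q + 6.
P'(s) = 2s - 4 vanishes at s ∈ {2}; Q'(t) = 24(t - 2)(t + 1)(t + 3) vanishes at t ∈ {-3, -1, 2}.
Local minima of P (where P''>0): P(2)=-4. Local minima of Q: Q(-3)=-54, Q(2)=-304.
So the global minimum of L is P(2) + Q(2) + 6 = -4 − 304 + 6 = -302, attained at (2, 2).

(2, 2)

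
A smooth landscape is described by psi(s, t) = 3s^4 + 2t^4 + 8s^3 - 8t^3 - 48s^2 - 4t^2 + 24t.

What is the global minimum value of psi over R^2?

psi(s,t) separates as P(s) + Q(t), so its minimum is min P + min Q.
P'(s) = 12s(s - 2)(s + 4) vanishes at s ∈ {-4, 0, 2}; Q'(t) = 8(t - 3)(t - 1)(t + 1) vanishes at t ∈ {-1, 1, 3}.
Local minima of P (where P''>0): P(-4)=-512, P(2)=-80. Local minima of Q: Q(-1)=-18, Q(3)=-18.
So the global minimum of psi is P(-4) + Q(-1) = -512 − 18 = -530, attained at (-4, -1).

-530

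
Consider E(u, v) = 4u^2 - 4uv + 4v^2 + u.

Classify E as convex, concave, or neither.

E is quadratic, so its Hessian is the constant matrix H = [[8, -4], [-4, 8]].
det(H) = 48, tr(H) = 16.
det(H) > 0 and tr(H) > 0, so H is positive definite everywhere: convex.

convex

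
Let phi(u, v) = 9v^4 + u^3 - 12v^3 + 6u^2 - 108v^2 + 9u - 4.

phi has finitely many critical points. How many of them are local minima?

2

phi separates as a function of u plus a function of v, so ∇phi=0 decouples.
∂phi/∂u = 3(u + 1)(u + 3) = 0 at u ∈ {-3, -1}; ∂phi/∂v = 36v(v - 3)(v + 2) = 0 at v ∈ {-2, 0, 3}.
The Hessian is diagonal: diag(phi_uu, phi_vv). Second derivatives: phi_uu(-3)=-6, phi_uu(-1)=6; phi_vv(-2)=360, phi_vv(0)=-216, phi_vv(3)=540.
Local minima occur where both diagonal entries positive: (-1, -2), (-1, 3). Count: 2.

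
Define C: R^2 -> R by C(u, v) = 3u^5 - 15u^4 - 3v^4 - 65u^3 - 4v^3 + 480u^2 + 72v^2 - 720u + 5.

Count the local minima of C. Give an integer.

C separates as a function of u plus a function of v, so ∇C=0 decouples.
∂C/∂u = 15(u - 4)(u - 3)(u - 1)(u + 4) = 0 at u ∈ {-4, 1, 3, 4}; ∂C/∂v = -12v(v - 3)(v + 4) = 0 at v ∈ {-4, 0, 3}.
The Hessian is diagonal: diag(C_uu, C_vv). Second derivatives: C_uu(-4)=-4200, C_uu(1)=450, C_uu(3)=-210, C_uu(4)=360; C_vv(-4)=-336, C_vv(0)=144, C_vv(3)=-252.
Local minima occur where both diagonal entries positive: (1, 0), (4, 0). Count: 2.

2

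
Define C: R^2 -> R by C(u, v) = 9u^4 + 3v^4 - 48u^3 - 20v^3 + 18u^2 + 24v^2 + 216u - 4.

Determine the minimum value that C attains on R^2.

-273

C(u,v) separates as P(u) + Q(v) − 4, so its minimum is min P + min Q − 4.
P'(u) = 36(u - 3)(u - 2)(u + 1) vanishes at u ∈ {-1, 2, 3}; Q'(v) = 12v(v - 4)(v - 1) vanishes at v ∈ {0, 1, 4}.
Local minima of P (where P''>0): P(-1)=-141, P(3)=243. Local minima of Q: Q(0)=0, Q(4)=-128.
So the global minimum of C is P(-1) + Q(4) − 4 = -141 − 128 − 4 = -273, attained at (-1, 4).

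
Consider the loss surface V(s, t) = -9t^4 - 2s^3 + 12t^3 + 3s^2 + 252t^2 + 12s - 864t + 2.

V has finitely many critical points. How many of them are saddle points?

3

V separates as a function of s plus a function of t, so ∇V=0 decouples.
∂V/∂s = -6(s - 2)(s + 1) = 0 at s ∈ {-1, 2}; ∂V/∂t = -36(t - 3)(t - 2)(t + 4) = 0 at t ∈ {-4, 2, 3}.
The Hessian is diagonal: diag(V_ss, V_tt). Second derivatives: V_ss(-1)=18, V_ss(2)=-18; V_tt(-4)=-1512, V_tt(2)=216, V_tt(3)=-252.
Saddle points occur where the two diagonal entries have opposite signs: (-1, -4), (-1, 3), (2, 2). Count: 3.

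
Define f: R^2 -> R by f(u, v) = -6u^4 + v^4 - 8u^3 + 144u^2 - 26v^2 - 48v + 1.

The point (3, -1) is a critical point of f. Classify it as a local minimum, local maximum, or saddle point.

The mixed partial ∂²f/∂u∂v is 0, so the Hessian at any point is diag(f_uu, f_vv) = diag(24(-3u^2 - 2u + 12), 4(3v^2 - 13)).
At (3, -1): H = diag(-504, -40).
Both eigenvalues are negative, so H is negative definite: a local maximum.

local maximum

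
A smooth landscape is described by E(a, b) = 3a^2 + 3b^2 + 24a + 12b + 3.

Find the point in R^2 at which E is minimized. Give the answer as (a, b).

(-4, -2)

E(a,b) separates as P(a) + Q(b) + 3, so its minimum is min P + min Q + 3.
P'(a) = 6a + 24 vanishes at a ∈ {-4}; Q'(b) = 6b + 12 vanishes at b ∈ {-2}.
Local minima of P (where P''>0): P(-4)=-48. Local minima of Q: Q(-2)=-12.
So the global minimum of E is P(-4) + Q(-2) + 3 = -48 − 12 + 3 = -57, attained at (-4, -2).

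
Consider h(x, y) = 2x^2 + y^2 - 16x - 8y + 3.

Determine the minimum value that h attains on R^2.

-45

h(x,y) separates as P(x) + Q(y) + 3, so its minimum is min P + min Q + 3.
P'(x) = 4x - 16 vanishes at x ∈ {4}; Q'(y) = 2y - 8 vanishes at y ∈ {4}.
Local minima of P (where P''>0): P(4)=-32. Local minima of Q: Q(4)=-16.
So the global minimum of h is P(4) + Q(4) + 3 = -32 − 16 + 3 = -45, attained at (4, 4).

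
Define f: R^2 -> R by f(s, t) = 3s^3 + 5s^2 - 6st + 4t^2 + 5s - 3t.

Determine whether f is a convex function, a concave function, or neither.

The term 3s^3 is cubic, so the Hessian is not constant.
∂²f/∂s² = 18s + 10, which takes both signs as s varies (negative for sufficiently negative s). A diagonal entry of the Hessian changing sign means the Hessian is neither positive- nor negative-semidefinite on all of R^2.

neither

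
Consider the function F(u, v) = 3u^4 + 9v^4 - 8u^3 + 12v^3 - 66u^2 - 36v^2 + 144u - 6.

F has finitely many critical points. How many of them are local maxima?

1

F separates as a function of u plus a function of v, so ∇F=0 decouples.
∂F/∂u = 12(u - 4)(u - 1)(u + 3) = 0 at u ∈ {-3, 1, 4}; ∂F/∂v = 36v(v - 1)(v + 2) = 0 at v ∈ {-2, 0, 1}.
The Hessian is diagonal: diag(F_uu, F_vv). Second derivatives: F_uu(-3)=336, F_uu(1)=-144, F_uu(4)=252; F_vv(-2)=216, F_vv(0)=-72, F_vv(1)=108.
Local maxima occur where both diagonal entries negative: (1, 0). Count: 1.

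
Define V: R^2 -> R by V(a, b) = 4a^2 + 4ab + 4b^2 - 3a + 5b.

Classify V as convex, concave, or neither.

convex

V is quadratic, so its Hessian is the constant matrix H = [[8, 4], [4, 8]].
det(H) = 48, tr(H) = 16.
det(H) > 0 and tr(H) > 0, so H is positive definite everywhere: convex.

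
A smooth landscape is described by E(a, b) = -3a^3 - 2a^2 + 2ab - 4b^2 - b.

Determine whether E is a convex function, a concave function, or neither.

neither

The term -3a^3 is cubic, so the Hessian is not constant.
∂²E/∂a² = -18a - 4, which takes both signs as a varies (negative for sufficiently large a). A diagonal entry of the Hessian changing sign means the Hessian is neither positive- nor negative-semidefinite on all of R^2.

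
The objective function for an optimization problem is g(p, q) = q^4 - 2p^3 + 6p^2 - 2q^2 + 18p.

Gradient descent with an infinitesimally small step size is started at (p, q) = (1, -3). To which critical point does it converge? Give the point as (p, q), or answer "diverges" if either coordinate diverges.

g is separable, so gradient descent decouples: p follows -∂g/∂p, q follows -∂g/∂q.
∂g/∂p = -6(p - 3)(p + 1); at p=1 this is 24, so p decreases.
∂g/∂q = 4q(q - 1)(q + 1); at q=-3 this is -96, so q increases.
p converges to its nearest critical value -1 (a local min of the p-part); q converges to -1. The iterate converges to (-1, -1).

(-1, -1)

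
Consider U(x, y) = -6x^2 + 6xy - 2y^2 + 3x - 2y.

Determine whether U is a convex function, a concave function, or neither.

concave

U is quadratic, so its Hessian is the constant matrix H = [[-12, 6], [6, -4]].
det(H) = 12, tr(H) = -16.
det(H) > 0 and tr(H) < 0, so H is negative definite everywhere: concave.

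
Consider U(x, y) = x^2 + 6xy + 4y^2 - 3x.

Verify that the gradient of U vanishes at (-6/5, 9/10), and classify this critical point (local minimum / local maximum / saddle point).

saddle point

∇U = (2x + 6y - 3, 6x + 8y); substituting (-6/5, 9/10) gives ∇U = (0, 0), so (-6/5, 9/10) is indeed a critical point.
The Hessian of U is constant: H = [[2, 6], [6, 8]].
det(H) = 2·8 − 6² = -20.
Since det(H) < 0, H is indefinite and the critical point is a saddle point.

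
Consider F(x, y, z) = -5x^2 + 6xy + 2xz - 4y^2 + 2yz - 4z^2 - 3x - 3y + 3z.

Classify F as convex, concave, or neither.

F is quadratic, so its Hessian is the constant matrix H = [[-10, 6, 2], [6, -8, 2], [2, 2, -8]].
Leading principal minors: -10, 44, -232.
Signs alternate −, +, − ⇒ H ≺ 0 ⇒ concave.

concave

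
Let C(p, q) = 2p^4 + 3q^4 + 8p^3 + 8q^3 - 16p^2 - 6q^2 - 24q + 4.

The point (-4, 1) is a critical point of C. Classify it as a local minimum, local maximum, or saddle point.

The mixed partial ∂²C/∂p∂q is 0, so the Hessian at any point is diag(C_pp, C_qq) = diag(8(3p^2 + 6p - 4), 12(3q^2 + 4q - 1)).
At (-4, 1): H = diag(160, 72).
Both eigenvalues are positive, so H is positive definite: a local minimum.

local minimum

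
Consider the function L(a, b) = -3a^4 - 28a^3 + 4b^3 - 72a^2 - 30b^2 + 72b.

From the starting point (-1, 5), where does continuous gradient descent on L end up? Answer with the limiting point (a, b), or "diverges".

L is separable, so gradient descent decouples: a follows -∂L/∂a, b follows -∂L/∂b.
∂L/∂a = -12a(a + 3)(a + 4); at a=-1 this is 72, so a decreases.
∂L/∂b = 12(b - 3)(b - 2); at b=5 this is 72, so b decreases.
a converges to its nearest critical value -3 (a local min of the a-part); b converges to 3. The iterate converges to (-3, 3).

(-3, 3)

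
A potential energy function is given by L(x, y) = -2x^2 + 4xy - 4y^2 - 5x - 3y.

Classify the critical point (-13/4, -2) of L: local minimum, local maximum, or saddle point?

The Hessian of L is constant: H = [[-4, 4], [4, -8]].
det(H) = (-4)·(-8) − 4² = 16.
det(H) > 0 and tr(H) = -12 < 0, so H is negative definite and the point is a local maximum.

local maximum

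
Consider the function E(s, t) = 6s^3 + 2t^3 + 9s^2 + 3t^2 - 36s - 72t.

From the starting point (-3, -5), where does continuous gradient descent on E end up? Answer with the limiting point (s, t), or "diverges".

E is separable, so gradient descent decouples: s follows -∂E/∂s, t follows -∂E/∂t.
∂E/∂s = 18(s - 1)(s + 2); at s=-3 this is 72, so s decreases.
∂E/∂t = 6(t - 3)(t + 4); at t=-5 this is 48, so t decreases.
The s-coordinate has no critical point in that direction and runs off to infinity.

diverges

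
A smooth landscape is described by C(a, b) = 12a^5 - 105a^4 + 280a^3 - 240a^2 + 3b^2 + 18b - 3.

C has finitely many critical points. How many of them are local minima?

2

C separates as a function of a plus a function of b, so ∇C=0 decouples.
∂C/∂a = 60a(a - 4)(a - 2)(a - 1) = 0 at a ∈ {0, 1, 2, 4}; ∂C/∂b = 6(b + 3) = 0 at b ∈ {-3}.
The Hessian is diagonal: diag(C_aa, C_bb). Second derivatives: C_aa(0)=-480, C_aa(1)=180, C_aa(2)=-240, C_aa(4)=1440; C_bb(-3)=6.
Local minima occur where both diagonal entries positive: (1, -3), (4, -3). Count: 2.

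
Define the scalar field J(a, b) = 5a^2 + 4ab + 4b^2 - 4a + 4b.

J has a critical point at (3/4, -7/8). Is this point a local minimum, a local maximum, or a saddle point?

local minimum

The Hessian of J is constant: H = [[10, 4], [4, 8]].
det(H) = 10·8 − 4² = 64.
det(H) > 0 and tr(H) = 18 > 0, so H is positive definite and the point is a local minimum.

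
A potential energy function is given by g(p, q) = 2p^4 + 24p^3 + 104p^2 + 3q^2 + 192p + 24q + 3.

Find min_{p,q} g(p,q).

-173

g(p,q) separates as A(p) + B(q) + 3, so its minimum is min A + min B + 3.
A'(p) = 8(p + 2)(p + 3)(p + 4) vanishes at p ∈ {-4, -3, -2}; B'(q) = 6q + 24 vanishes at q ∈ {-4}.
Local minima of A (where A''>0): A(-4)=-128, A(-2)=-128. Local minima of B: B(-4)=-48.
So the global minimum of g is A(-4) + B(-4) + 3 = -128 − 48 + 3 = -173, attained at (-4, -4).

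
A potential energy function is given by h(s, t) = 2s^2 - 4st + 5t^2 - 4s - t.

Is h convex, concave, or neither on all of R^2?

convex

h is quadratic, so its Hessian is the constant matrix H = [[4, -4], [-4, 10]].
det(H) = 24, tr(H) = 14.
det(H) > 0 and tr(H) > 0, so H is positive definite everywhere: convex.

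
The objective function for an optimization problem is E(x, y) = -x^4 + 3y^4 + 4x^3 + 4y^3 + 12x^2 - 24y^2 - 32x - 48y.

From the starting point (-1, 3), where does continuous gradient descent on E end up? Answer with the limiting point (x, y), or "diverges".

(1, 2)

E is separable, so gradient descent decouples: x follows -∂E/∂x, y follows -∂E/∂y.
∂E/∂x = -4(x - 4)(x - 1)(x + 2); at x=-1 this is -40, so x increases.
∂E/∂y = 12(y - 2)(y + 1)(y + 2); at y=3 this is 240, so y decreases.
x converges to its nearest critical value 1 (a local min of the x-part); y converges to 2. The iterate converges to (1, 2).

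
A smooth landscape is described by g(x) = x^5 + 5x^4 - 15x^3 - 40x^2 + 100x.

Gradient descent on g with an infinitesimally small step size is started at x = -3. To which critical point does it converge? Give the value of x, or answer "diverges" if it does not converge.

-2

g'(x) = 5(x - 2)(x - 1)(x + 2)(x + 5), so g'(-3) = -200.
Gradient descent moves in the -g' direction, i.e. x is increasing.
The nearest critical point in that direction is x = -2, where g'' = 180 > 0 (a local minimum). The iterate converges there.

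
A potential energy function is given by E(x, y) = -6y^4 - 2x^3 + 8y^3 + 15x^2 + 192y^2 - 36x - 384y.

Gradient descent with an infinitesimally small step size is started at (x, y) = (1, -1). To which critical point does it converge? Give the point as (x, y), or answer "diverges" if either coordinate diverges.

(2, 1)

E is separable, so gradient descent decouples: x follows -∂E/∂x, y follows -∂E/∂y.
∂E/∂x = -6(x - 3)(x - 2); at x=1 this is -12, so x increases.
∂E/∂y = -24(y - 4)(y - 1)(y + 4); at y=-1 this is -720, so y increases.
x converges to its nearest critical value 2 (a local min of the x-part); y converges to 1. The iterate converges to (2, 1).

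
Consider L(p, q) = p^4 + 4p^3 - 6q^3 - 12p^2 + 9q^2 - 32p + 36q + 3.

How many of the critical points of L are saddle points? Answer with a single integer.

3

L separates as a function of p plus a function of q, so ∇L=0 decouples.
∂L/∂p = 4(p - 2)(p + 1)(p + 4) = 0 at p ∈ {-4, -1, 2}; ∂L/∂q = -18(q - 2)(q + 1) = 0 at q ∈ {-1, 2}.
The Hessian is diagonal: diag(L_pp, L_qq). Second derivatives: L_pp(-4)=72, L_pp(-1)=-36, L_pp(2)=72; L_qq(-1)=54, L_qq(2)=-54.
Saddle points occur where the two diagonal entries have opposite signs: (-4, 2), (-1, -1), (2, 2). Count: 3.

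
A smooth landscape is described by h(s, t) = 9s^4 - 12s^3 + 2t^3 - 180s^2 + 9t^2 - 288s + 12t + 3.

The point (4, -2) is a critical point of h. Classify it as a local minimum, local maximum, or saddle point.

saddle point

The mixed partial ∂²h/∂s∂t is 0, so the Hessian at any point is diag(h_ss, h_tt) = diag(36(3s^2 - 2s - 10), 6(2t + 3)).
At (4, -2): H = diag(1080, -6).
The eigenvalues have opposite signs, so H is indefinite: a saddle point.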